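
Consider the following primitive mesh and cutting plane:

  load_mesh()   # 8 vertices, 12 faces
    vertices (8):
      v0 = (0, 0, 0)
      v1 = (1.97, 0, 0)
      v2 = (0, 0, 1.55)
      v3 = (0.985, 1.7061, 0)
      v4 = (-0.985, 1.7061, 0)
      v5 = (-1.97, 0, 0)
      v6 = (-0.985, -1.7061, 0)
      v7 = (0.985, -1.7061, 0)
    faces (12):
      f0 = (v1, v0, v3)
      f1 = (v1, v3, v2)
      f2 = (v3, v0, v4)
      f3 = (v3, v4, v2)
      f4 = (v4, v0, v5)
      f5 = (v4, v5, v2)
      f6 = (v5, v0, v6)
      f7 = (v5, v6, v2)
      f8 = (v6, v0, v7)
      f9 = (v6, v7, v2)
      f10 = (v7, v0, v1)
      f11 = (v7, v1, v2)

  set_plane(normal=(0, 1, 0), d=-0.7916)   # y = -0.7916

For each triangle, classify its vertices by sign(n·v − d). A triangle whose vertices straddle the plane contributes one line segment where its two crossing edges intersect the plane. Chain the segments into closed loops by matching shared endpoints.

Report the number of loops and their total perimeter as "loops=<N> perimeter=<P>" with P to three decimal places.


Straddling triangles (6 of 12):
  (v5,v0,v6) [++-] → (-0.457022, -0.7916, 0)–(-1.51298, -0.7916, 0)  len=1.0560
  (v5,v6,v2) [+-+] → (-1.51298, -0.7916, 0)–(-0.457022, -0.7916, 0.830828)  len=1.3436
  (v6,v0,v7) [-+-] → (-0.457022, -0.7916, 0)–(0.457022, -0.7916, 0)  len=0.9140
  (v6,v7,v2) [--+] → (0.457022, -0.7916, 0.830828)–(-0.457022, -0.7916, 0.830828)  len=0.9140
  (v7,v0,v1) [-++] → (0.457022, -0.7916, 0)–(1.51298, -0.7916, 0)  len=1.0560
  (v7,v1,v2) [-++] → (1.51298, -0.7916, 0)–(0.457022, -0.7916, 0.830828)  len=1.3436

Chained into 1 loop(s):
  loop 1: 6 segments, perimeter = 6.6272
Total perimeter = 6.627

loops=1 perimeter=6.627


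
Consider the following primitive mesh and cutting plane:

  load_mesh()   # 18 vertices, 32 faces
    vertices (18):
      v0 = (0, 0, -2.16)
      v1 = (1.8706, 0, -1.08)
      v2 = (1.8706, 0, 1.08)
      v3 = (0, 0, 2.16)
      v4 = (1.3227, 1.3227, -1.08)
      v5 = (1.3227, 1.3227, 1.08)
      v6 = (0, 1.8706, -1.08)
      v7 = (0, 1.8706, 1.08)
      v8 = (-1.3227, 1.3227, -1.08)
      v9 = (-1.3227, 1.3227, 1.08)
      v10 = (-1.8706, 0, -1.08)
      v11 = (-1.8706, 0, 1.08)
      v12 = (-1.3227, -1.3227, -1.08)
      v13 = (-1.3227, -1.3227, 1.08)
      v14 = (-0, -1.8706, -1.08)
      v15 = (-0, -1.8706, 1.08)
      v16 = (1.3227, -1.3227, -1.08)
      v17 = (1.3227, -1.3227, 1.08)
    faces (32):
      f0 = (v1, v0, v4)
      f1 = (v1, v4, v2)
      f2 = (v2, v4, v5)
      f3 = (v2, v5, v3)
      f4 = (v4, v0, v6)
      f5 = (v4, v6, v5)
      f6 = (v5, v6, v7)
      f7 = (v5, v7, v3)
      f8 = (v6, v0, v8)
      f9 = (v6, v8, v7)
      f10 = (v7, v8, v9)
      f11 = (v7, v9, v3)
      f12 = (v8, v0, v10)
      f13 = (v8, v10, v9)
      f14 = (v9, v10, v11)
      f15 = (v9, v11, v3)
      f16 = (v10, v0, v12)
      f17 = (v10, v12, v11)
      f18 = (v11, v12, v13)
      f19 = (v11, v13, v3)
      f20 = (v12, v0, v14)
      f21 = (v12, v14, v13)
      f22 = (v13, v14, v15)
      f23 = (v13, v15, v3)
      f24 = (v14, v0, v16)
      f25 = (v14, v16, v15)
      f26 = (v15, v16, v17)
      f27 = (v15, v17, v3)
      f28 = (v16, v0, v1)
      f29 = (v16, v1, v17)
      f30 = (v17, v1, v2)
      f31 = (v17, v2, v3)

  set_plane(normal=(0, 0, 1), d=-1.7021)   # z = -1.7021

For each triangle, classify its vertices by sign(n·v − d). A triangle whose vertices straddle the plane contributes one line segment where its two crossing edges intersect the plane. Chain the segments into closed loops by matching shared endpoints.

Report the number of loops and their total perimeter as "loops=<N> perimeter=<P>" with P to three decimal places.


loops=1 perimeter=4.856

Straddling triangles (8 of 32):
  (v1,v0,v4) [+-+] → (0.7931, 0, -1.7021)–(0.5608, 0.5608, -1.7021)  len=0.6070
  (v4,v0,v6) [+-+] → (0.5608, 0.5608, -1.7021)–(0, 0.7931, -1.7021)  len=0.6070
  (v6,v0,v8) [+-+] → (0, 0.7931, -1.7021)–(-0.5608, 0.5608, -1.7021)  len=0.6070
  (v8,v0,v10) [+-+] → (-0.5608, 0.5608, -1.7021)–(-0.7931, 0, -1.7021)  len=0.6070
  (v10,v0,v12) [+-+] → (-0.7931, 0, -1.7021)–(-0.5608, -0.5608, -1.7021)  len=0.6070
  (v12,v0,v14) [+-+] → (-0.5608, -0.5608, -1.7021)–(0, -0.7931, -1.7021)  len=0.6070
  (v14,v0,v16) [+-+] → (0, -0.7931, -1.7021)–(0.5608, -0.5608, -1.7021)  len=0.6070
  (v16,v0,v1) [+-+] → (0.5608, -0.5608, -1.7021)–(0.7931, 0, -1.7021)  len=0.6070

Chained into 1 loop(s):
  loop 1: 8 segments, perimeter = 4.8561
Total perimeter = 4.856


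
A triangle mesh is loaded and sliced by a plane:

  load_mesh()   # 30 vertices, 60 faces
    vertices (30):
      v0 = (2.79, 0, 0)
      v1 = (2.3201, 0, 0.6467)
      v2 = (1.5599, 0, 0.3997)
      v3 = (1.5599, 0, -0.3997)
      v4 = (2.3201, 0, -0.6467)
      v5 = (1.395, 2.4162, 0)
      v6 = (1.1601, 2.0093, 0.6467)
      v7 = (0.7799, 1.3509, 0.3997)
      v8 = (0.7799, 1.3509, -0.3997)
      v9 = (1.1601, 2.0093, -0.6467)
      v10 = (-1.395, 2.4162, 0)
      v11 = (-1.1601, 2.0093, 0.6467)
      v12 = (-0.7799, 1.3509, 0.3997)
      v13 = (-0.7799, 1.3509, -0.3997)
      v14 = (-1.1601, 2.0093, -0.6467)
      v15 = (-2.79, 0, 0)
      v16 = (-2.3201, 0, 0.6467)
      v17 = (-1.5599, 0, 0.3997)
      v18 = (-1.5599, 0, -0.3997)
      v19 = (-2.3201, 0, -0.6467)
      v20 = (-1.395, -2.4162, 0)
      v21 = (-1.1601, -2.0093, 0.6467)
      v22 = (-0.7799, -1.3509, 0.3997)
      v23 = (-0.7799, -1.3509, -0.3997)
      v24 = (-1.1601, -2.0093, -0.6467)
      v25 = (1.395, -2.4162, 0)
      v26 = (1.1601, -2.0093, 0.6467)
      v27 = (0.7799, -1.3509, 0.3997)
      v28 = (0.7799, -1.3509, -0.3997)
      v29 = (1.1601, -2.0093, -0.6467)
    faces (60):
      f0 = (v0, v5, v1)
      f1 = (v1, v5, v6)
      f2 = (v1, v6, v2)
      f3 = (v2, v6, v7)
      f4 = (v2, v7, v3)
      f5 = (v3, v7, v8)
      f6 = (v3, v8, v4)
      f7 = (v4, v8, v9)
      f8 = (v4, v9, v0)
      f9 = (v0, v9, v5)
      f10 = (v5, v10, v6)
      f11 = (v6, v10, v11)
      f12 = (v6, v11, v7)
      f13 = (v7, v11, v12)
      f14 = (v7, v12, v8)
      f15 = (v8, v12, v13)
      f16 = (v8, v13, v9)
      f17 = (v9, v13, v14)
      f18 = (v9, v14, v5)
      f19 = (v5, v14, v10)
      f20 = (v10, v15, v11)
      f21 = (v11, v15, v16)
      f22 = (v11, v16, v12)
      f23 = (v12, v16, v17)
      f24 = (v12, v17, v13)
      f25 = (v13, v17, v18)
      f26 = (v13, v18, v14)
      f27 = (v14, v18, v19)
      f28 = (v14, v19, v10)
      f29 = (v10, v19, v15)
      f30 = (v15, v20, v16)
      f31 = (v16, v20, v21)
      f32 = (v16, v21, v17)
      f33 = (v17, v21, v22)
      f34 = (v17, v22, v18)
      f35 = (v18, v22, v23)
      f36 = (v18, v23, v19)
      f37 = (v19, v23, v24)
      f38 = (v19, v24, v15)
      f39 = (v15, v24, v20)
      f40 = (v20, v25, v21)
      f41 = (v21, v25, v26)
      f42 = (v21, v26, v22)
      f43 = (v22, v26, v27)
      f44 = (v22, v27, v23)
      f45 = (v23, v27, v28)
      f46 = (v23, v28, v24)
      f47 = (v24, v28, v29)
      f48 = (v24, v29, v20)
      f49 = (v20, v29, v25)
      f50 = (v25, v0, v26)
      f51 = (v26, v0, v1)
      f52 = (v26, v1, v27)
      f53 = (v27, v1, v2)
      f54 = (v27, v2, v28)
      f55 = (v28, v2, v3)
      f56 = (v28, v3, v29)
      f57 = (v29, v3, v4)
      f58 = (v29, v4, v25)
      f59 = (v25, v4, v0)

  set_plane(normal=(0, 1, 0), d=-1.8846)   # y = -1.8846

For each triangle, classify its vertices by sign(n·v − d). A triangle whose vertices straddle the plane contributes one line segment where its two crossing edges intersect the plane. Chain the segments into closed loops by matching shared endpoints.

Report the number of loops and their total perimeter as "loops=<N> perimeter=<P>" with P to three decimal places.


loops=1 perimeter=8.155

Straddling triangles (18 of 60):
  (v15,v20,v16) [+-+] → (-1.70192, -1.8846, 0)–(-1.59854, -1.8846, 0.142284)  len=0.1759
  (v16,v20,v21) [+--] → (-1.59854, -1.8846, 0.142284)–(-1.23209, -1.8846, 0.6467)  len=0.6235
  (v16,v21,v17) [+-+] → (-1.23209, -1.8846, 0.6467)–(-1.18491, -1.8846, 0.631371)  len=0.0496
  (v17,v21,v22) [+-+] → (-1.18491, -1.8846, 0.631371)–(-1.08809, -1.8846, 0.599919)  len=0.1018
  (v19,v23,v24) [++-] → (-1.08809, -1.8846, -0.599919)–(-1.23209, -1.8846, -0.6467)  len=0.1514
  (v19,v24,v15) [+-+] → (-1.23209, -1.8846, -0.6467)–(-1.26125, -1.8846, -0.606565)  len=0.0496
  (v15,v24,v20) [+--] → (-1.26125, -1.8846, -0.606565)–(-1.70192, -1.8846, 0)  len=0.7497
  (v21,v26,v22) [--+] → (0.792667, -1.8846, 0.599919)–(-1.08809, -1.8846, 0.599919)  len=1.8808
  (v22,v26,v27) [+-+] → (0.792667, -1.8846, 0.599919)–(1.08809, -1.8846, 0.599919)  len=0.2954
  (v23,v28,v24) [++-] → (-0.792667, -1.8846, -0.599919)–(-1.08809, -1.8846, -0.599919)  len=0.2954
  (v24,v28,v29) [-+-] → (-0.792667, -1.8846, -0.599919)–(1.08809, -1.8846, -0.599919)  len=1.8808
  (v25,v0,v26) [-+-] → (1.70192, -1.8846, 0)–(1.26125, -1.8846, 0.606565)  len=0.7497
  (v26,v0,v1) [-++] → (1.26125, -1.8846, 0.606565)–(1.23209, -1.8846, 0.6467)  len=0.0496
  (v26,v1,v27) [-++] → (1.23209, -1.8846, 0.6467)–(1.08809, -1.8846, 0.599919)  len=0.1514
  (v28,v3,v29) [++-] → (1.18491, -1.8846, -0.631371)–(1.08809, -1.8846, -0.599919)  len=0.1018
  (v29,v3,v4) [-++] → (1.18491, -1.8846, -0.631371)–(1.23209, -1.8846, -0.6467)  len=0.0496
  (v29,v4,v25) [-+-] → (1.23209, -1.8846, -0.6467)–(1.59854, -1.8846, -0.142284)  len=0.6235
  (v25,v4,v0) [-++] → (1.59854, -1.8846, -0.142284)–(1.70192, -1.8846, 0)  len=0.1759

Chained into 1 loop(s):
  loop 1: 18 segments, perimeter = 8.1554
Total perimeter = 8.155


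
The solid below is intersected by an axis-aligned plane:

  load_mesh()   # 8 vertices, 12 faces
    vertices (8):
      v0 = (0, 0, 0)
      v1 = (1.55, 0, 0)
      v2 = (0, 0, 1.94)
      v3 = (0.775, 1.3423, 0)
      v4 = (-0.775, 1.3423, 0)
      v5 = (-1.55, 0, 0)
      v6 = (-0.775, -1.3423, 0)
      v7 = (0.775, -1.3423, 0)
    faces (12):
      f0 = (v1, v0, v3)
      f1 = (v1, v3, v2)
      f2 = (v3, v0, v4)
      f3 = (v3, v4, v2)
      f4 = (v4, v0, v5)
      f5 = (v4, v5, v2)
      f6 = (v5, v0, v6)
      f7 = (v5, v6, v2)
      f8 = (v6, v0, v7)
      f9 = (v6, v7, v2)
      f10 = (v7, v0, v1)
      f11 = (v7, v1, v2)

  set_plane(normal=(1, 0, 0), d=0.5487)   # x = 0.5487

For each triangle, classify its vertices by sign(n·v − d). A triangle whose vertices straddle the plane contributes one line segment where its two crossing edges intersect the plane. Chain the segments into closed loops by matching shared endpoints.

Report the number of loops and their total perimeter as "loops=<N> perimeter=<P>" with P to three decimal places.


loops=1 perimeter=6.407

Straddling triangles (8 of 12):
  (v1,v0,v3) [+-+] → (0.5487, 0, 0)–(0.5487, 0.950348, 0)  len=0.9503
  (v1,v3,v2) [++-] → (0.5487, 0.950348, 0.56648)–(0.5487, 0, 1.25324)  len=1.1725
  (v3,v0,v4) [+--] → (0.5487, 0.950348, 0)–(0.5487, 1.3423, 0)  len=0.3920
  (v3,v4,v2) [+--] → (0.5487, 1.3423, 0)–(0.5487, 0.950348, 0.56648)  len=0.6889
  (v6,v0,v7) [--+] → (0.5487, -0.950348, 0)–(0.5487, -1.3423, 0)  len=0.3920
  (v6,v7,v2) [-+-] → (0.5487, -1.3423, 0)–(0.5487, -0.950348, 0.56648)  len=0.6889
  (v7,v0,v1) [+-+] → (0.5487, -0.950348, 0)–(0.5487, 0, 0)  len=0.9503
  (v7,v1,v2) [++-] → (0.5487, 0, 1.25324)–(0.5487, -0.950348, 0.56648)  len=1.1725

Chained into 1 loop(s):
  loop 1: 8 segments, perimeter = 6.4074
Total perimeter = 6.407


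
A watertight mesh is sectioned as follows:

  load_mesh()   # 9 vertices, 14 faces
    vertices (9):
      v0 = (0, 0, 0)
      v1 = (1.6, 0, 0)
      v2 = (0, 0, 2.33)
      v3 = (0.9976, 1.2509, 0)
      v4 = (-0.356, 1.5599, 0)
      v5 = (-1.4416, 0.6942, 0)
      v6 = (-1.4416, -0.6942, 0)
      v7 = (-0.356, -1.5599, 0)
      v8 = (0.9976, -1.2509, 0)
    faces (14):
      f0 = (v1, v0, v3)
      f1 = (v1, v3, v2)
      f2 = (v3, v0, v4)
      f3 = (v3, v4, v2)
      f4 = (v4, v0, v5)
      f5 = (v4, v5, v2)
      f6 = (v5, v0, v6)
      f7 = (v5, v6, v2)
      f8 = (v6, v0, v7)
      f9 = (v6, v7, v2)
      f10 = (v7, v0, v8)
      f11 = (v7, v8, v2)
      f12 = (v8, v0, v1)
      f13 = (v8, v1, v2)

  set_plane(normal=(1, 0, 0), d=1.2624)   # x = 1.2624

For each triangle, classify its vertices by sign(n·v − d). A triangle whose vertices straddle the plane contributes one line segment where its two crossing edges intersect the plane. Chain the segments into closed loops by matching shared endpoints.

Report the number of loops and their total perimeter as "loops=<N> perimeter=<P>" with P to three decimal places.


loops=1 perimeter=3.115

Straddling triangles (4 of 14):
  (v1,v0,v3) [+--] → (1.2624, 0, 0)–(1.2624, 0.701036, 0)  len=0.7010
  (v1,v3,v2) [+--] → (1.2624, 0.701036, 0)–(1.2624, 0, 0.49163)  len=0.8562
  (v8,v0,v1) [--+] → (1.2624, 0, 0)–(1.2624, -0.701036, 0)  len=0.7010
  (v8,v1,v2) [-+-] → (1.2624, -0.701036, 0)–(1.2624, 0, 0.49163)  len=0.8562

Chained into 1 loop(s):
  loop 1: 4 segments, perimeter = 3.1146
Total perimeter = 3.115


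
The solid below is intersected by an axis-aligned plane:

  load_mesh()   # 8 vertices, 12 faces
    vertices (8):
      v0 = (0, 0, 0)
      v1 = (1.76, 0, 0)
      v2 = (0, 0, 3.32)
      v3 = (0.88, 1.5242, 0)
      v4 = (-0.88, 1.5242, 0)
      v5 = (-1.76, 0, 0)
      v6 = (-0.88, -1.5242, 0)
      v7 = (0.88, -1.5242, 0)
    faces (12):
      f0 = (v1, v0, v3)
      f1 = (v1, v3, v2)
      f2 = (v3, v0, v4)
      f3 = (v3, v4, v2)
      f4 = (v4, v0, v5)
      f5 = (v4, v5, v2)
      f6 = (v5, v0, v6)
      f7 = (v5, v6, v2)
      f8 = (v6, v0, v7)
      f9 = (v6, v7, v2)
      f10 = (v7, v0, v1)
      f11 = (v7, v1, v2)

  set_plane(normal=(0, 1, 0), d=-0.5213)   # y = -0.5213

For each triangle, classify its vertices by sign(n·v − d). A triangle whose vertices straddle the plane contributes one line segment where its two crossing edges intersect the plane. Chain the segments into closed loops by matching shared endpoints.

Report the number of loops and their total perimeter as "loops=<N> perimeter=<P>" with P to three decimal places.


loops=1 perimeter=8.465

Straddling triangles (6 of 12):
  (v5,v0,v6) [++-] → (-0.300974, -0.5213, 0)–(-1.45903, -0.5213, 0)  len=1.1581
  (v5,v6,v2) [+-+] → (-1.45903, -0.5213, 0)–(-0.300974, -0.5213, 2.18451)  len=2.4725
  (v6,v0,v7) [-+-] → (-0.300974, -0.5213, 0)–(0.300974, -0.5213, 0)  len=0.6019
  (v6,v7,v2) [--+] → (0.300974, -0.5213, 2.18451)–(-0.300974, -0.5213, 2.18451)  len=0.6019
  (v7,v0,v1) [-++] → (0.300974, -0.5213, 0)–(1.45903, -0.5213, 0)  len=1.1581
  (v7,v1,v2) [-++] → (1.45903, -0.5213, 0)–(0.300974, -0.5213, 2.18451)  len=2.4725

Chained into 1 loop(s):
  loop 1: 6 segments, perimeter = 8.4650
Total perimeter = 8.465


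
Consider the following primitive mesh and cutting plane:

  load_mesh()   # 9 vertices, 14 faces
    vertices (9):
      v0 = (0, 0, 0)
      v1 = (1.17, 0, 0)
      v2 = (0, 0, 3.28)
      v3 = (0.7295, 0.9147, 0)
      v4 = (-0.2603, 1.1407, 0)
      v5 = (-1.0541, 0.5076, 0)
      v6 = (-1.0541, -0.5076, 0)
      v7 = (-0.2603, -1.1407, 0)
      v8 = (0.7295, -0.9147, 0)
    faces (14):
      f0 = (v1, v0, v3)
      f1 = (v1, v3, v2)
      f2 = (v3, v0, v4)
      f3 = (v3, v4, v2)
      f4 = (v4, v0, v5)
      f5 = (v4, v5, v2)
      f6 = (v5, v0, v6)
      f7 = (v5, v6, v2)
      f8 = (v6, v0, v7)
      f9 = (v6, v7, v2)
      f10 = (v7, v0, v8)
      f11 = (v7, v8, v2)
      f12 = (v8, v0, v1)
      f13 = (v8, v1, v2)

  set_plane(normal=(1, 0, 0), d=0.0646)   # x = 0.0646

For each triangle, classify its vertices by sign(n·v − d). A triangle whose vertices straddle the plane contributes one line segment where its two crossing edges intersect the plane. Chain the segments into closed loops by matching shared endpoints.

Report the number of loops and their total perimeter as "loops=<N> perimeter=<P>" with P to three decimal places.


Straddling triangles (8 of 14):
  (v1,v0,v3) [+-+] → (0.0646, 0, 0)–(0.0646, 0.0810002, 0)  len=0.0810
  (v1,v3,v2) [++-] → (0.0646, 0.0810002, 2.98954)–(0.0646, 0, 3.0989)  len=0.1361
  (v3,v0,v4) [+--] → (0.0646, 0.0810002, 0)–(0.0646, 1.06652, 0)  len=0.9855
  (v3,v4,v2) [+--] → (0.0646, 1.06652, 0)–(0.0646, 0.0810002, 2.98954)  len=3.1478
  (v7,v0,v8) [--+] → (0.0646, -0.0810002, 0)–(0.0646, -1.06652, 0)  len=0.9855
  (v7,v8,v2) [-+-] → (0.0646, -1.06652, 0)–(0.0646, -0.0810002, 2.98954)  len=3.1478
  (v8,v0,v1) [+-+] → (0.0646, -0.0810002, 0)–(0.0646, 0, 0)  len=0.0810
  (v8,v1,v2) [++-] → (0.0646, 0, 3.0989)–(0.0646, -0.0810002, 2.98954)  len=0.1361

Chained into 1 loop(s):
  loop 1: 8 segments, perimeter = 8.7008
Total perimeter = 8.701

loops=1 perimeter=8.701


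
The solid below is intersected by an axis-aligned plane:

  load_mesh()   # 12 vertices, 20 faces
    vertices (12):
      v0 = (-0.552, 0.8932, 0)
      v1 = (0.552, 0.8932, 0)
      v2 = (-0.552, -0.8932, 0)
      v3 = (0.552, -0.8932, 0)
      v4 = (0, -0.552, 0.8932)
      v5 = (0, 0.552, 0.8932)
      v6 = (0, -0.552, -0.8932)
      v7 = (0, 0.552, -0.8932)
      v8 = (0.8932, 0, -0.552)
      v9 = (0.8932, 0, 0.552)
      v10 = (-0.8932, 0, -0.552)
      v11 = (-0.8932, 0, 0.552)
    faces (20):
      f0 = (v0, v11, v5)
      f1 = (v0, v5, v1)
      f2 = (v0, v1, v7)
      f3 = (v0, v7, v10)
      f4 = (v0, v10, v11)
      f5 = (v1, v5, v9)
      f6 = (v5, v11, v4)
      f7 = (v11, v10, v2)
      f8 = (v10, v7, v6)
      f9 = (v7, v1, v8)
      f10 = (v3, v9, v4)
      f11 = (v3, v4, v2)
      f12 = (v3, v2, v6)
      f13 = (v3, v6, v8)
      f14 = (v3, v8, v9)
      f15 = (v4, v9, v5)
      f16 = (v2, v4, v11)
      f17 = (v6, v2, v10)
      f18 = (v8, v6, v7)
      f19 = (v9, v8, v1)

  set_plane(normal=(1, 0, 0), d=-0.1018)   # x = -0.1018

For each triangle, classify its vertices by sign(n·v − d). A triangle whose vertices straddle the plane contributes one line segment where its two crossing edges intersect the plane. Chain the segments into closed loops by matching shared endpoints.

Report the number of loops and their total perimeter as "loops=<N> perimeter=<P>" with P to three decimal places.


loops=1 perimeter=5.787

Straddling triangles (10 of 20):
  (v0,v11,v5) [--+] → (-0.1018, 0.489087, 0.854313)–(-0.1018, 0.614924, 0.728476)  len=0.1780
  (v0,v5,v1) [-++] → (-0.1018, 0.614924, 0.728476)–(-0.1018, 0.8932, 0)  len=0.7798
  (v0,v1,v7) [-++] → (-0.1018, 0.8932, 0)–(-0.1018, 0.614924, -0.728476)  len=0.7798
  (v0,v7,v10) [-+-] → (-0.1018, 0.614924, -0.728476)–(-0.1018, 0.489087, -0.854313)  len=0.1780
  (v5,v11,v4) [+-+] → (-0.1018, 0.489087, 0.854313)–(-0.1018, -0.489087, 0.854313)  len=0.9782
  (v10,v7,v6) [-++] → (-0.1018, 0.489087, -0.854313)–(-0.1018, -0.489087, -0.854313)  len=0.9782
  (v3,v4,v2) [++-] → (-0.1018, -0.614924, 0.728476)–(-0.1018, -0.8932, 0)  len=0.7798
  (v3,v2,v6) [+-+] → (-0.1018, -0.8932, 0)–(-0.1018, -0.614924, -0.728476)  len=0.7798
  (v2,v4,v11) [-+-] → (-0.1018, -0.614924, 0.728476)–(-0.1018, -0.489087, 0.854313)  len=0.1780
  (v6,v2,v10) [+--] → (-0.1018, -0.614924, -0.728476)–(-0.1018, -0.489087, -0.854313)  len=0.1780

Chained into 1 loop(s):
  loop 1: 10 segments, perimeter = 5.7875
Total perimeter = 5.787


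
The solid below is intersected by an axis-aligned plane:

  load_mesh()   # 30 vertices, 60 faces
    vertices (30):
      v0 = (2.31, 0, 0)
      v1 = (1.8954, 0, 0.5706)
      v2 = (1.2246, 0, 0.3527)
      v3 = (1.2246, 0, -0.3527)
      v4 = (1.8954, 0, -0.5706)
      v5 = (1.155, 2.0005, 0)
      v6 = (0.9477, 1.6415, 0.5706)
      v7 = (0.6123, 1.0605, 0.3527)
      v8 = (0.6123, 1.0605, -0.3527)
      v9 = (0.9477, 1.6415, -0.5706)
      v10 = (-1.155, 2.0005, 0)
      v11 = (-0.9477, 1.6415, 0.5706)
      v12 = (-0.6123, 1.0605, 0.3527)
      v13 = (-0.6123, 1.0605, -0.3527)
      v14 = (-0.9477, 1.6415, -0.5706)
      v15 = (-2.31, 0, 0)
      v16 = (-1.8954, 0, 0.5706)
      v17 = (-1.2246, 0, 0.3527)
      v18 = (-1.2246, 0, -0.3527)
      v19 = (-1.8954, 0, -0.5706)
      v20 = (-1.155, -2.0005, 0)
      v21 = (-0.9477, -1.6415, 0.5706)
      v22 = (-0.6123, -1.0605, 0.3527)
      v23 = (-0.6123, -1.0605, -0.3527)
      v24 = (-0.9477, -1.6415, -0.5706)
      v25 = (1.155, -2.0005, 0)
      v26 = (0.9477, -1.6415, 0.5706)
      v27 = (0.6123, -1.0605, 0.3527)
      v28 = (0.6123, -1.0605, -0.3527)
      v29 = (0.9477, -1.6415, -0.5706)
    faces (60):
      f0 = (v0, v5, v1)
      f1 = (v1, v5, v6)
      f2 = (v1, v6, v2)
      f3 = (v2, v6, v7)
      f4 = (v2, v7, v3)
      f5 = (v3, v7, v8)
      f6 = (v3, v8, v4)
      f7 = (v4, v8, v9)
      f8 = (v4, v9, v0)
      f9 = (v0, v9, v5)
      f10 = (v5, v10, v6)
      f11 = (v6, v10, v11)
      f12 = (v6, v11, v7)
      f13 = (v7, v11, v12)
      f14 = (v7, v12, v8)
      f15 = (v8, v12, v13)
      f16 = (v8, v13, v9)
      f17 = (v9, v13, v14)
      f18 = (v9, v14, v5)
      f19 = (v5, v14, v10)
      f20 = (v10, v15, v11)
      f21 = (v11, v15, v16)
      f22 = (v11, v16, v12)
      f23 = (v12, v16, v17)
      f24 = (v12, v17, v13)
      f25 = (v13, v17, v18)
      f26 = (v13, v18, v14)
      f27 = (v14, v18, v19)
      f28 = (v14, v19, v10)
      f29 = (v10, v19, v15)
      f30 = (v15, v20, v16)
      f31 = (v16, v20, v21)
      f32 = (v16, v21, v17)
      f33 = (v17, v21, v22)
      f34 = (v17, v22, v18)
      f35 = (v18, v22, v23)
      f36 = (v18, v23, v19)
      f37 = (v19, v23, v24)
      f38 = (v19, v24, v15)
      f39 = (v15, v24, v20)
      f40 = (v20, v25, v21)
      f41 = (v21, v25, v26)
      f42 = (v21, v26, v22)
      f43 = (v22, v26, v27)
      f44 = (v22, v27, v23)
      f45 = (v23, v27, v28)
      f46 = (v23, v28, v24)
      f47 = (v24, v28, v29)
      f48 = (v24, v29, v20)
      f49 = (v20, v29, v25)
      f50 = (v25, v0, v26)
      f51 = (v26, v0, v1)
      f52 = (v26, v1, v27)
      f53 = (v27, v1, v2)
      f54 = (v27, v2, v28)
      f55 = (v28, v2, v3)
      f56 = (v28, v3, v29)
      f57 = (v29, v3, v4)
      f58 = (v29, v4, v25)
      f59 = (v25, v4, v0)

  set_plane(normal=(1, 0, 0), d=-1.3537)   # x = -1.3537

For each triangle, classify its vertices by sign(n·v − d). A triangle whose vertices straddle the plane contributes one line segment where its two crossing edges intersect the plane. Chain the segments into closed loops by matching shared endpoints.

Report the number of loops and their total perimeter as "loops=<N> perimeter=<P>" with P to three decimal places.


loops=1 perimeter=7.487

Straddling triangles (14 of 60):
  (v10,v15,v11) [+-+] → (-1.3537, 1.65634, 0)–(-1.3537, 1.15229, 0.400547)  len=0.6438
  (v11,v15,v16) [+--] → (-1.3537, 1.15229, 0.400547)–(-1.3537, 0.938272, 0.5706)  len=0.2734
  (v11,v16,v12) [+-+] → (-1.3537, 0.938272, 0.5706)–(-1.3537, 0.447723, 0.478607)  len=0.4991
  (v12,v16,v17) [+-+] → (-1.3537, 0.447723, 0.478607)–(-1.3537, 0, 0.394636)  len=0.4555
  (v14,v18,v19) [++-] → (-1.3537, 0, -0.394636)–(-1.3537, 0.938272, -0.5706)  len=0.9546
  (v14,v19,v10) [+-+] → (-1.3537, 0.938272, -0.5706)–(-1.3537, 1.46363, -0.153131)  len=0.6710
  (v10,v19,v15) [+--] → (-1.3537, 1.46363, -0.153131)–(-1.3537, 1.65634, 0)  len=0.2461
  (v15,v20,v16) [-+-] → (-1.3537, -1.65634, 0)–(-1.3537, -1.46363, 0.153131)  len=0.2461
  (v16,v20,v21) [-++] → (-1.3537, -1.46363, 0.153131)–(-1.3537, -0.938272, 0.5706)  len=0.6710
  (v16,v21,v17) [-++] → (-1.3537, -0.938272, 0.5706)–(-1.3537, 0, 0.394636)  len=0.9546
  (v18,v23,v19) [++-] → (-1.3537, -0.447723, -0.478607)–(-1.3537, 0, -0.394636)  len=0.4555
  (v19,v23,v24) [-++] → (-1.3537, -0.447723, -0.478607)–(-1.3537, -0.938272, -0.5706)  len=0.4991
  (v19,v24,v15) [-+-] → (-1.3537, -0.938272, -0.5706)–(-1.3537, -1.15229, -0.400547)  len=0.2734
  (v15,v24,v20) [-++] → (-1.3537, -1.15229, -0.400547)–(-1.3537, -1.65634, 0)  len=0.6438

Chained into 1 loop(s):
  loop 1: 14 segments, perimeter = 7.4872
Total perimeter = 7.487


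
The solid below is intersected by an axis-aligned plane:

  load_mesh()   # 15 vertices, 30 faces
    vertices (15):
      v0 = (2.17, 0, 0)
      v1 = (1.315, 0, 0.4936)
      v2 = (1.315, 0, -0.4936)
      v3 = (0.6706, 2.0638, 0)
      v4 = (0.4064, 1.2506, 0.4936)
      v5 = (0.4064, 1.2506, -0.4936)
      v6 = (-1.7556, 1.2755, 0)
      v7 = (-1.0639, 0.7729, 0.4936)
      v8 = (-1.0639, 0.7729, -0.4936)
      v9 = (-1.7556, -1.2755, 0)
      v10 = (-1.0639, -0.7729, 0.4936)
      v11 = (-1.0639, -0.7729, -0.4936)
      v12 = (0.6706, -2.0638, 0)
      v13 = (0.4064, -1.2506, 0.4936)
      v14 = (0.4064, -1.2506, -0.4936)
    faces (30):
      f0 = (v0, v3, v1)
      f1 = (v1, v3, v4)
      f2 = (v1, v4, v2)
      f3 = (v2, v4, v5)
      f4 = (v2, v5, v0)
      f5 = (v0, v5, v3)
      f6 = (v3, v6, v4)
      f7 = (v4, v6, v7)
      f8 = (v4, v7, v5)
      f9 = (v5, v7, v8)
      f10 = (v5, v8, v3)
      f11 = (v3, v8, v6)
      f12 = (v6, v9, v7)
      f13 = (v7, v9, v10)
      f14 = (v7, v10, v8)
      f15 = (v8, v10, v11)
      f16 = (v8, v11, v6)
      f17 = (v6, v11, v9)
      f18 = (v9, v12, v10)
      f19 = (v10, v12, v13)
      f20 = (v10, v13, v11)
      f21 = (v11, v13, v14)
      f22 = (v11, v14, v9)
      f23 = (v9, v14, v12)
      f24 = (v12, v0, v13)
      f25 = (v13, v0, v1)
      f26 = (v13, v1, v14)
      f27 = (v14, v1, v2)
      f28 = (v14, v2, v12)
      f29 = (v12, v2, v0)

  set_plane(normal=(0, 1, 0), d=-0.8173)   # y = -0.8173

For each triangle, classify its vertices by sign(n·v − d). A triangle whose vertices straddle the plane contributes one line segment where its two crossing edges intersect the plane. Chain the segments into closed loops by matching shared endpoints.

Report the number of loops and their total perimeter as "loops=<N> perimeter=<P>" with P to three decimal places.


loops=2 perimeter=5.903

Straddling triangles (14 of 30):
  (v6,v9,v7) [+-+] → (-1.7556, -0.8173, 0)–(-1.60088, -0.8173, 0.110412)  len=0.1901
  (v7,v9,v10) [+-+] → (-1.60088, -0.8173, 0.110412)–(-1.12501, -0.8173, 0.449995)  len=0.5846
  (v6,v11,v9) [++-] → (-1.12501, -0.8173, -0.449995)–(-1.7556, -0.8173, 0)  len=0.7747
  (v9,v12,v10) [--+] → (-1.00424, -0.8173, 0.476623)–(-1.12501, -0.8173, 0.449995)  len=0.1237
  (v10,v12,v13) [+--] → (-1.00424, -0.8173, 0.476623)–(-0.927242, -0.8173, 0.4936)  len=0.0788
  (v10,v13,v11) [+-+] → (-0.927242, -0.8173, 0.4936)–(-0.927242, -0.8173, -0.401844)  len=0.8954
  (v11,v13,v14) [+--] → (-0.927242, -0.8173, -0.401844)–(-0.927242, -0.8173, -0.4936)  len=0.0918
  (v11,v14,v9) [+--] → (-0.927242, -0.8173, -0.4936)–(-1.12501, -0.8173, -0.449995)  len=0.2025
  (v12,v0,v13) [-+-] → (1.57621, -0.8173, 0)–(1.01744, -0.8173, 0.322581)  len=0.6452
  (v13,v0,v1) [-++] → (1.01744, -0.8173, 0.322581)–(0.721206, -0.8173, 0.4936)  len=0.3421
  (v13,v1,v14) [-+-] → (0.721206, -0.8173, 0.4936)–(0.721206, -0.8173, -0.151561)  len=0.6452
  (v14,v1,v2) [-++] → (0.721206, -0.8173, -0.151561)–(0.721206, -0.8173, -0.4936)  len=0.3420
  (v14,v2,v12) [-+-] → (0.721206, -0.8173, -0.4936)–(1.05981, -0.8173, -0.298126)  len=0.3910
  (v12,v2,v0) [-++] → (1.05981, -0.8173, -0.298126)–(1.57621, -0.8173, 0)  len=0.5963

Chained into 2 loop(s):
  loop 1: 8 segments, perimeter = 2.9416
  loop 2: 6 segments, perimeter = 2.9617
Total perimeter = 5.903


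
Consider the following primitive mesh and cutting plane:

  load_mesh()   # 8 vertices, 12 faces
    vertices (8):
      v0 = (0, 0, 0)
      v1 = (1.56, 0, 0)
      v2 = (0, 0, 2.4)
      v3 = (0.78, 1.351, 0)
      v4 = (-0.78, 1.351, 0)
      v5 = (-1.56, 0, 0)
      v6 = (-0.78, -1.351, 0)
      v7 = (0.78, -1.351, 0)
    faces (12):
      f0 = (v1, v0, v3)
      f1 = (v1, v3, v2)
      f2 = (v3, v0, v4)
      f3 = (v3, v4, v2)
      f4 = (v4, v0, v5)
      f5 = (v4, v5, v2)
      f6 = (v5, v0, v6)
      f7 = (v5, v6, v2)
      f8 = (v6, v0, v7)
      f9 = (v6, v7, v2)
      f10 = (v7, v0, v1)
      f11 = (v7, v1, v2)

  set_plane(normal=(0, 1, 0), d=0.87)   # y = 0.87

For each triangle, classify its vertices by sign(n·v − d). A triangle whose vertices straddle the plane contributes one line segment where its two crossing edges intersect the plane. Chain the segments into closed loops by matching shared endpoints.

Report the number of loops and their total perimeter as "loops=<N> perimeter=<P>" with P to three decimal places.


Straddling triangles (6 of 12):
  (v1,v0,v3) [--+] → (0.502295, 0.87, 0)–(1.05771, 0.87, 0)  len=0.5554
  (v1,v3,v2) [-+-] → (1.05771, 0.87, 0)–(0.502295, 0.87, 0.854478)  len=1.0191
  (v3,v0,v4) [+-+] → (0.502295, 0.87, 0)–(-0.502295, 0.87, 0)  len=1.0046
  (v3,v4,v2) [++-] → (-0.502295, 0.87, 0.854478)–(0.502295, 0.87, 0.854478)  len=1.0046
  (v4,v0,v5) [+--] → (-0.502295, 0.87, 0)–(-1.05771, 0.87, 0)  len=0.5554
  (v4,v5,v2) [+--] → (-1.05771, 0.87, 0)–(-0.502295, 0.87, 0.854478)  len=1.0191

Chained into 1 loop(s):
  loop 1: 6 segments, perimeter = 5.1582
Total perimeter = 5.158

loops=1 perimeter=5.158


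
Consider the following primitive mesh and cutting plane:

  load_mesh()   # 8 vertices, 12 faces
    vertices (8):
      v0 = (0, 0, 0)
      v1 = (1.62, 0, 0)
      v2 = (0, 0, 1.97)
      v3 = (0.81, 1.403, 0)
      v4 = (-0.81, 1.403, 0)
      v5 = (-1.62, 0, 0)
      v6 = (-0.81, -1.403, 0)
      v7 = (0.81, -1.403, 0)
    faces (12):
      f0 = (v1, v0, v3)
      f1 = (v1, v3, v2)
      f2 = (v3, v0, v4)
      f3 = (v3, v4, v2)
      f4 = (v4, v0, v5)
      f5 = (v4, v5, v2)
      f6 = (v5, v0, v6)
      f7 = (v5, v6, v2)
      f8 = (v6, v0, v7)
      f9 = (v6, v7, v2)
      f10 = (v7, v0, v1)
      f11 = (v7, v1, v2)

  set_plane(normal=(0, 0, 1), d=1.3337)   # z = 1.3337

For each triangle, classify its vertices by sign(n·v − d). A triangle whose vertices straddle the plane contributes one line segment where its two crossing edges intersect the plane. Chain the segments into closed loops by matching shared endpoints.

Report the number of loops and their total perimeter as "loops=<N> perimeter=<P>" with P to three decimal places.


Straddling triangles (6 of 12):
  (v1,v3,v2) [--+] → (0.261626, 0.453162, 1.3337)–(0.523252, 0, 1.3337)  len=0.5233
  (v3,v4,v2) [--+] → (-0.261626, 0.453162, 1.3337)–(0.261626, 0.453162, 1.3337)  len=0.5233
  (v4,v5,v2) [--+] → (-0.523252, 0, 1.3337)–(-0.261626, 0.453162, 1.3337)  len=0.5233
  (v5,v6,v2) [--+] → (-0.261626, -0.453162, 1.3337)–(-0.523252, 0, 1.3337)  len=0.5233
  (v6,v7,v2) [--+] → (0.261626, -0.453162, 1.3337)–(-0.261626, -0.453162, 1.3337)  len=0.5233
  (v7,v1,v2) [--+] → (0.523252, 0, 1.3337)–(0.261626, -0.453162, 1.3337)  len=0.5233

Chained into 1 loop(s):
  loop 1: 6 segments, perimeter = 3.1396
Total perimeter = 3.140

loops=1 perimeter=3.140


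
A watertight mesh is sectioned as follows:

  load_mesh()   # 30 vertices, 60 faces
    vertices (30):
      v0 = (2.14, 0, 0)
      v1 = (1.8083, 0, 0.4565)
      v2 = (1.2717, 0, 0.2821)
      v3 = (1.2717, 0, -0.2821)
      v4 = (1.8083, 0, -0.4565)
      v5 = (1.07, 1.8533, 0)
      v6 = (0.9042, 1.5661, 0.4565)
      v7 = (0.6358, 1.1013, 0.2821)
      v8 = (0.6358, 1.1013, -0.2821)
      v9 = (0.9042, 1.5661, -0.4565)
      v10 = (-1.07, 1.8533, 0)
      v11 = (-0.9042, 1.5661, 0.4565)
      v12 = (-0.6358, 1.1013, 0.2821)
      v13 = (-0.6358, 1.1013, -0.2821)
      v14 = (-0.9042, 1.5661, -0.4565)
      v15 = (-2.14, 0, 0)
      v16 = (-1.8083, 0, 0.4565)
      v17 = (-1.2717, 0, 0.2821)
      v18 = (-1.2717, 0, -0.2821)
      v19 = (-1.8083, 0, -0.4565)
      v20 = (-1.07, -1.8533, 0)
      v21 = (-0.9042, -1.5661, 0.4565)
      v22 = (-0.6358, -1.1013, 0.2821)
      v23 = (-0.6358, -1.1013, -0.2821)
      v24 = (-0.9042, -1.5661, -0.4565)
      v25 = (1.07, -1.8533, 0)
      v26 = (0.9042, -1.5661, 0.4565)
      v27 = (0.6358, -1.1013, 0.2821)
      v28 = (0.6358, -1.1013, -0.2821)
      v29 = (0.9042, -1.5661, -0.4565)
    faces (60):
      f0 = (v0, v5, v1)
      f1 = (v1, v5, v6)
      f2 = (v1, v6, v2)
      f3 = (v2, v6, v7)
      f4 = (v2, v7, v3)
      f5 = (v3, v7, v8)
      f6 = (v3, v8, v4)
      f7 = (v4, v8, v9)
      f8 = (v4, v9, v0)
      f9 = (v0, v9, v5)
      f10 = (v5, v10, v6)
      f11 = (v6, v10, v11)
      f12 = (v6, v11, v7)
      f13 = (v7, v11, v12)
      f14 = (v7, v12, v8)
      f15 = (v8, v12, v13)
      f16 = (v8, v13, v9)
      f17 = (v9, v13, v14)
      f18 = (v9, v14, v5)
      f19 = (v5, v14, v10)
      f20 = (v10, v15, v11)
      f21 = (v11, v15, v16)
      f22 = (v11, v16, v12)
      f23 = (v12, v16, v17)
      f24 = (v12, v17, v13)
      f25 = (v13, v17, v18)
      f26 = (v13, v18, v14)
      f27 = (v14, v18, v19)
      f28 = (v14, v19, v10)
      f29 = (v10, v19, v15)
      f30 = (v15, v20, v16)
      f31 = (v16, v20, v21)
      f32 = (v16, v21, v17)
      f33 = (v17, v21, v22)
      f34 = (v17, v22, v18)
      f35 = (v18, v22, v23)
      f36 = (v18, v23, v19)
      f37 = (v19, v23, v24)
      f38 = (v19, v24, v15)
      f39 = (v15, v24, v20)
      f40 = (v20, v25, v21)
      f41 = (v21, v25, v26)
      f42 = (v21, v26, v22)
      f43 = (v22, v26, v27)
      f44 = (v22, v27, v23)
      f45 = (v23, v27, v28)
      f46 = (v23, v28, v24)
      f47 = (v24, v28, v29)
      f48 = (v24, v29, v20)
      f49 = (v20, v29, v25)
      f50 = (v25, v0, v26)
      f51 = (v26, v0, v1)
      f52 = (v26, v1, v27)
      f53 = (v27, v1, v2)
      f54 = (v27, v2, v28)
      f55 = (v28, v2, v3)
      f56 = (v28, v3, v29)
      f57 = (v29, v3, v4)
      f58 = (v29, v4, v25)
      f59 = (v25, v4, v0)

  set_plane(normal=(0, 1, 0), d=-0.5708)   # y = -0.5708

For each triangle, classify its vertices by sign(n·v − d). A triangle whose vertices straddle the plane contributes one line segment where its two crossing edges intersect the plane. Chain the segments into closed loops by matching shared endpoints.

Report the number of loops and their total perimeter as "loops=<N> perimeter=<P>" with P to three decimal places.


loops=2 perimeter=5.643

Straddling triangles (20 of 60):
  (v15,v20,v16) [+-+] → (-1.81045, -0.5708, 0)–(-1.58091, -0.5708, 0.315902)  len=0.3905
  (v16,v20,v21) [+--] → (-1.58091, -0.5708, 0.315902)–(-1.47878, -0.5708, 0.4565)  len=0.1738
  (v16,v21,v17) [+-+] → (-1.47878, -0.5708, 0.4565)–(-1.13776, -0.5708, 0.345664)  len=0.3586
  (v17,v21,v22) [+--] → (-1.13776, -0.5708, 0.345664)–(-0.942115, -0.5708, 0.2821)  len=0.2057
  (v17,v22,v18) [+-+] → (-0.942115, -0.5708, 0.2821)–(-0.942115, -0.5708, 0.0103229)  len=0.2718
  (v18,v22,v23) [+--] → (-0.942115, -0.5708, 0.0103229)–(-0.942115, -0.5708, -0.2821)  len=0.2924
  (v18,v23,v19) [+-+] → (-0.942115, -0.5708, -0.2821)–(-1.2006, -0.5708, -0.366109)  len=0.2718
  (v19,v23,v24) [+--] → (-1.2006, -0.5708, -0.366109)–(-1.47878, -0.5708, -0.4565)  len=0.2925
  (v19,v24,v15) [+-+] → (-1.47878, -0.5708, -0.4565)–(-1.68959, -0.5708, -0.166382)  len=0.3586
  (v15,v24,v20) [+--] → (-1.68959, -0.5708, -0.166382)–(-1.81045, -0.5708, 0)  len=0.2056
  (v25,v0,v26) [-+-] → (1.81045, -0.5708, 0)–(1.68959, -0.5708, 0.166382)  len=0.2056
  (v26,v0,v1) [-++] → (1.68959, -0.5708, 0.166382)–(1.47878, -0.5708, 0.4565)  len=0.3586
  (v26,v1,v27) [-+-] → (1.47878, -0.5708, 0.4565)–(1.2006, -0.5708, 0.366109)  len=0.2925
  (v27,v1,v2) [-++] → (1.2006, -0.5708, 0.366109)–(0.942115, -0.5708, 0.2821)  len=0.2718
  (v27,v2,v28) [-+-] → (0.942115, -0.5708, 0.2821)–(0.942115, -0.5708, -0.0103229)  len=0.2924
  (v28,v2,v3) [-++] → (0.942115, -0.5708, -0.0103229)–(0.942115, -0.5708, -0.2821)  len=0.2718
  (v28,v3,v29) [-+-] → (0.942115, -0.5708, -0.2821)–(1.13776, -0.5708, -0.345664)  len=0.2057
  (v29,v3,v4) [-++] → (1.13776, -0.5708, -0.345664)–(1.47878, -0.5708, -0.4565)  len=0.3586
  (v29,v4,v25) [-+-] → (1.47878, -0.5708, -0.4565)–(1.58091, -0.5708, -0.315902)  len=0.1738
  (v25,v4,v0) [-++] → (1.58091, -0.5708, -0.315902)–(1.81045, -0.5708, 0)  len=0.3905

Chained into 2 loop(s):
  loop 1: 10 segments, perimeter = 2.8213
  loop 2: 10 segments, perimeter = 2.8213
Total perimeter = 5.643


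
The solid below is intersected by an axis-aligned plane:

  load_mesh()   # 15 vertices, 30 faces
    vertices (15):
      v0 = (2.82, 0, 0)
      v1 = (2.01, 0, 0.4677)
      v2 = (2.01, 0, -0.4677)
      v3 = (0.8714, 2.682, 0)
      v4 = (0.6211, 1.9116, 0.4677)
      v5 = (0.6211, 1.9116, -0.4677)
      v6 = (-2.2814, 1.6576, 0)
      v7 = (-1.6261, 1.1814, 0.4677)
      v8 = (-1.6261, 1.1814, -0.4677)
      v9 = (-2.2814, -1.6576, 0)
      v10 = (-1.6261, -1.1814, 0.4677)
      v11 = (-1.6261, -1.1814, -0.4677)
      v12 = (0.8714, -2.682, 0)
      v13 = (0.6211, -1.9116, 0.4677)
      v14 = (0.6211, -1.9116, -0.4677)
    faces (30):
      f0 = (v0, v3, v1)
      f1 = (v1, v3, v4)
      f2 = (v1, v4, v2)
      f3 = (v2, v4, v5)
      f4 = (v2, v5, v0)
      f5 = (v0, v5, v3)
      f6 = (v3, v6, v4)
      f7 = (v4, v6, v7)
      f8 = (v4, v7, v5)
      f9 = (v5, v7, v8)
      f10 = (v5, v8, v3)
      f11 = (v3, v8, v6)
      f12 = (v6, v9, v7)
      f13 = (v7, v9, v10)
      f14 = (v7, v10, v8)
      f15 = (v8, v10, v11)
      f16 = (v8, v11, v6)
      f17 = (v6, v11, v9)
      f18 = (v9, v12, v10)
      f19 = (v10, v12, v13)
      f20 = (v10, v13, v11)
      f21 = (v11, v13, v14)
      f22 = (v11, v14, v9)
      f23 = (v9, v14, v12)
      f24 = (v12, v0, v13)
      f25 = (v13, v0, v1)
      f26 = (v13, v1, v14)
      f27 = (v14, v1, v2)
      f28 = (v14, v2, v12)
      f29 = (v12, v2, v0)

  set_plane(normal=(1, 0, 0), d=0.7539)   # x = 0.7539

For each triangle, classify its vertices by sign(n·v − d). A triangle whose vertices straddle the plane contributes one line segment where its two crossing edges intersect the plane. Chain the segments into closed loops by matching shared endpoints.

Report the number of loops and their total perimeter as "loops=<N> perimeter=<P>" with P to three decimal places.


Straddling triangles (16 of 30):
  (v1,v3,v4) [++-] → (0.7539, 2.32035, 0.219556)–(0.7539, 1.72882, 0.4677)  len=0.6415
  (v1,v4,v2) [+-+] → (0.7539, 1.72882, 0.4677)–(0.7539, 1.72882, 0.378262)  len=0.0894
  (v2,v4,v5) [+--] → (0.7539, 1.72882, 0.378262)–(0.7539, 1.72882, -0.4677)  len=0.8460
  (v2,v5,v0) [+-+] → (0.7539, 1.72882, -0.4677)–(0.7539, 1.79615, -0.439454)  len=0.0730
  (v0,v5,v3) [+-+] → (0.7539, 1.79615, -0.439454)–(0.7539, 2.32035, -0.219556)  len=0.5685
  (v3,v6,v4) [+--] → (0.7539, 2.64382, 0)–(0.7539, 2.32035, 0.219556)  len=0.3909
  (v5,v8,v3) [--+] → (0.7539, 2.6114, -0.0220039)–(0.7539, 2.32035, -0.219556)  len=0.3518
  (v3,v8,v6) [+--] → (0.7539, 2.6114, -0.0220039)–(0.7539, 2.64382, 0)  len=0.0392
  (v9,v12,v10) [-+-] → (0.7539, -2.64382, 0)–(0.7539, -2.6114, 0.0220039)  len=0.0392
  (v10,v12,v13) [-+-] → (0.7539, -2.6114, 0.0220039)–(0.7539, -2.32035, 0.219556)  len=0.3518
  (v9,v14,v12) [--+] → (0.7539, -2.32035, -0.219556)–(0.7539, -2.64382, 0)  len=0.3909
  (v12,v0,v13) [++-] → (0.7539, -1.79615, 0.439454)–(0.7539, -2.32035, 0.219556)  len=0.5685
  (v13,v0,v1) [-++] → (0.7539, -1.79615, 0.439454)–(0.7539, -1.72882, 0.4677)  len=0.0730
  (v13,v1,v14) [-+-] → (0.7539, -1.72882, 0.4677)–(0.7539, -1.72882, -0.378262)  len=0.8460
  (v14,v1,v2) [-++] → (0.7539, -1.72882, -0.378262)–(0.7539, -1.72882, -0.4677)  len=0.0894
  (v14,v2,v12) [-++] → (0.7539, -1.72882, -0.4677)–(0.7539, -2.32035, -0.219556)  len=0.6415

Chained into 2 loop(s):
  loop 1: 8 segments, perimeter = 3.0002
  loop 2: 8 segments, perimeter = 3.0002
Total perimeter = 6.000

loops=2 perimeter=6.000


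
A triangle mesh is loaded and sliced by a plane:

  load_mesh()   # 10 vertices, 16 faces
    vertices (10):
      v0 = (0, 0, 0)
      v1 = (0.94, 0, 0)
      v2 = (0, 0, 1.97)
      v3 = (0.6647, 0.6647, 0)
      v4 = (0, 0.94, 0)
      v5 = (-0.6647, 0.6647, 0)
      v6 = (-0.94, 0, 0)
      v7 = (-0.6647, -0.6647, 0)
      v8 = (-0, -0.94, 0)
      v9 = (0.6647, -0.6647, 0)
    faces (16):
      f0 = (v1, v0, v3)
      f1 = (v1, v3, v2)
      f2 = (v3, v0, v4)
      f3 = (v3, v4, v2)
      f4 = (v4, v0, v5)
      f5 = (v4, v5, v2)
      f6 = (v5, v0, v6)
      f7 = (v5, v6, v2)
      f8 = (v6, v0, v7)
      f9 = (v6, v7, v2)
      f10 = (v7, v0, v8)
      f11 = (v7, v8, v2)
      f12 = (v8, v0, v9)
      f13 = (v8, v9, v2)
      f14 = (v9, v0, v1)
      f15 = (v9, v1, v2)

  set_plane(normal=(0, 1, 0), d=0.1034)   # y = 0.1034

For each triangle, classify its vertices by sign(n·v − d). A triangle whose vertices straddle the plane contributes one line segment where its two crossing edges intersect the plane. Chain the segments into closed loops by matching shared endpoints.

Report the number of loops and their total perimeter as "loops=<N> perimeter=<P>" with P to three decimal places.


Straddling triangles (8 of 16):
  (v1,v0,v3) [--+] → (0.1034, 0.1034, 0)–(0.897175, 0.1034, 0)  len=0.7938
  (v1,v3,v2) [-+-] → (0.897175, 0.1034, 0)–(0.1034, 0.1034, 1.66355)  len=1.8432
  (v3,v0,v4) [+-+] → (0.1034, 0.1034, 0)–(0, 0.1034, 0)  len=0.1034
  (v3,v4,v2) [++-] → (0, 0.1034, 1.7533)–(0.1034, 0.1034, 1.66355)  len=0.1369
  (v4,v0,v5) [+-+] → (0, 0.1034, 0)–(-0.1034, 0.1034, 0)  len=0.1034
  (v4,v5,v2) [++-] → (-0.1034, 0.1034, 1.66355)–(0, 0.1034, 1.7533)  len=0.1369
  (v5,v0,v6) [+--] → (-0.1034, 0.1034, 0)–(-0.897175, 0.1034, 0)  len=0.7938
  (v5,v6,v2) [+--] → (-0.897175, 0.1034, 0)–(-0.1034, 0.1034, 1.66355)  len=1.8432

Chained into 1 loop(s):
  loop 1: 8 segments, perimeter = 5.7546
Total perimeter = 5.755

loops=1 perimeter=5.755
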